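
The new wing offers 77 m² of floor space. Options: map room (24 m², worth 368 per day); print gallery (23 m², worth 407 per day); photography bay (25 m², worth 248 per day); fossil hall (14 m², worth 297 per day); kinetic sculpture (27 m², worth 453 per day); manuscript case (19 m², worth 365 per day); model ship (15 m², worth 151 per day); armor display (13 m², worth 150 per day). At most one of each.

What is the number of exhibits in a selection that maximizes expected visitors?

4

The maximum expected visitors within 77 m² is 1307.
For example print gallery + fossil hall + kinetic sculpture + armor display achieves it, using 77 m².
Every optimal selection uses 4 exhibits.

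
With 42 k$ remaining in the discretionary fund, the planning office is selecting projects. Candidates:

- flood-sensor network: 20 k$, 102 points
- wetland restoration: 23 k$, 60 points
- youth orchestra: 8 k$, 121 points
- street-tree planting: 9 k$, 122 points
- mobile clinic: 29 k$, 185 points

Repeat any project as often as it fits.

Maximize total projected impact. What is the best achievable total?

607

A density-first pass picks 5×youth orchestra — 605 at 40 k$.
The 16 k$ tied up in 2×youth orchestra is better spent on 2×street-tree planting — total rises to 607 (42 k$).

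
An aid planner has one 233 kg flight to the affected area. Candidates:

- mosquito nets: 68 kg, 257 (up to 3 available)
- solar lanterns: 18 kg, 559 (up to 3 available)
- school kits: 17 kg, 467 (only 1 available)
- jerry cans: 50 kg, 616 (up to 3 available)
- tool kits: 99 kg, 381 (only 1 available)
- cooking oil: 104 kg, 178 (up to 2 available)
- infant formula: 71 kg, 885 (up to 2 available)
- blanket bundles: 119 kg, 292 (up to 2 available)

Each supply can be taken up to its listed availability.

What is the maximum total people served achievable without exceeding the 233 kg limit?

3992

Taking the top-ratio supplies first gives 3×solar lanterns + school kits + 2×infant formula for 3914 (213 kg).
Dropping 2×infant formula frees 142 kg; slotting in 3×jerry cans (150 kg) lifts the total to 3992 at 221 kg.
The spare 12 kg is too small for any remaining supply, and no exchange beats 3992.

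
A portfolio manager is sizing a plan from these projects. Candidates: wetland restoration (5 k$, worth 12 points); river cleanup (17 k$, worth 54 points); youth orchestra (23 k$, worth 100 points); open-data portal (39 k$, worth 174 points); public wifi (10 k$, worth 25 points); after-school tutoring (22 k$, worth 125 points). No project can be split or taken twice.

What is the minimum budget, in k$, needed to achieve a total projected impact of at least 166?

Look for the lowest-budget combination reaching 166.
open-data portal: 174 projected impact at 39 k$.
No combination under 39 k$ hits 166.

39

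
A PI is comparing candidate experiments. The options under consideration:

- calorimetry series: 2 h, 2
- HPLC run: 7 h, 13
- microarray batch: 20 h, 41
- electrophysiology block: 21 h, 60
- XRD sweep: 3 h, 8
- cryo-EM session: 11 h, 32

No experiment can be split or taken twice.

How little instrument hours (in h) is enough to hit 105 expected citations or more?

39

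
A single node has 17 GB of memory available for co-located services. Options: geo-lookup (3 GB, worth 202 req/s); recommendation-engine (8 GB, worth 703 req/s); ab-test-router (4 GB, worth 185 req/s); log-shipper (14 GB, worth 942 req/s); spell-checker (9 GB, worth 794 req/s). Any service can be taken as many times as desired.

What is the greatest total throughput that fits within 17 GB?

1497

By throughput per GB: spell-checker 88.22, recommendation-engine 87.88, geo-lookup 67.33 lead.
Best packing: recommendation-engine + spell-checker — 17 GB, 1497 total.
No other feasible combination exceeds 1497.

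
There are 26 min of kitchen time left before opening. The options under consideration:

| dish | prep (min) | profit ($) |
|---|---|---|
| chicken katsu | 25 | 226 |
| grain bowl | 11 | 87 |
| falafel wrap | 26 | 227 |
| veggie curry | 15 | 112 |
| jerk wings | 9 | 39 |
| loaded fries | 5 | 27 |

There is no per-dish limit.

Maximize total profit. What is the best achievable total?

227

Greedy by ratio would take chicken katsu: 25 min used, total 226.
The 25 min tied up in chicken katsu is better spent on falafel wrap — total rises to 227 (26 min).
No other feasible combination exceeds 227.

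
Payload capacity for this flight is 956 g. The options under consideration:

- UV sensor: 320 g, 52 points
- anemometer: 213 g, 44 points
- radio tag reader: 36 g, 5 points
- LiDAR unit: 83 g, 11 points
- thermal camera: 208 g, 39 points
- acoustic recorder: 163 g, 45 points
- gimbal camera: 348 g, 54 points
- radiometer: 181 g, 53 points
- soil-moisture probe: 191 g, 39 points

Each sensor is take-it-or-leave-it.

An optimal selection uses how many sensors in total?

Optimal total is 220.
For example anemometer + thermal camera + acoustic recorder + radiometer + soil-moisture probe achieves it, using 956 g.
Every optimal selection uses 5 sensors.

5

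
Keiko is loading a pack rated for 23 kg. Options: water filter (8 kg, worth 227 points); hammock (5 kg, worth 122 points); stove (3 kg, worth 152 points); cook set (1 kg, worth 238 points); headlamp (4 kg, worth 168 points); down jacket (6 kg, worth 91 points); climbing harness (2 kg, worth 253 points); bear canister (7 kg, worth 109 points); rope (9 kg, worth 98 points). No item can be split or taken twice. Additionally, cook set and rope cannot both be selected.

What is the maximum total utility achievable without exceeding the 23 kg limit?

Density check — cook set 238.00, climbing harness 126.50, stove 50.67 are the best per kg.
Taking water filter + hammock + stove + cook set + headlamp + climbing harness: 23 kg used, 1160 in utility.
That's the maximum — no feasible swap from here does better than 1160.

1160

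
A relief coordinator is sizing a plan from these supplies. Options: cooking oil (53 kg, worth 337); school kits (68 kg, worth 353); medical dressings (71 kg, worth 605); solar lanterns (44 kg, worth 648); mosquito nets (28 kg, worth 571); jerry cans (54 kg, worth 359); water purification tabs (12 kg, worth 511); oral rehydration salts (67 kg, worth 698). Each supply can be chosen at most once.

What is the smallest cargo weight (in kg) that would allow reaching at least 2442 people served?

Look for the lowest-cargo combination reaching 2442.
medical dressings + solar lanterns + water purification tabs + oral rehydration salts: 2462 people served at 194 kg.
Any bundle with less than 194 kg falls short of 2442.

194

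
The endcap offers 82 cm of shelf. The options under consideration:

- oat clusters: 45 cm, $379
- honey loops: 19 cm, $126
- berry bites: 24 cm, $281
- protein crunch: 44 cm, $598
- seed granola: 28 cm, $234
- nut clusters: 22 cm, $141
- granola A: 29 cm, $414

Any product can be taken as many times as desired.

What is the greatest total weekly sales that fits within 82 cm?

1109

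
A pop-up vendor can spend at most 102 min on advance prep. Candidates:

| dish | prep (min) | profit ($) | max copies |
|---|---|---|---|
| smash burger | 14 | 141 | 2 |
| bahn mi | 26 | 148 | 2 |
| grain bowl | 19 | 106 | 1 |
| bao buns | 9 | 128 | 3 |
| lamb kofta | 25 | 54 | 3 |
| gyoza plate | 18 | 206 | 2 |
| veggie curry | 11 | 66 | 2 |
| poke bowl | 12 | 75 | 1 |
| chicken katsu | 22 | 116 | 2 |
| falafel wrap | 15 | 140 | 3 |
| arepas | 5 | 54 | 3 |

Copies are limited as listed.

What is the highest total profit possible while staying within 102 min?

1186

By profit per min: bao buns 14.22, gyoza plate 11.44, arepas 10.80, smash burger 10.07 lead.
Greedy by ratio would take smash burger + 3×bao buns + 2×gyoza plate + 3×arepas: 92 min used, total 1099.
The 5 min tied up in arepas is better spent on smash burger — total rises to 1186 (101 min).
The spare 1 min is too small for any remaining dish, and no exchange beats 1186.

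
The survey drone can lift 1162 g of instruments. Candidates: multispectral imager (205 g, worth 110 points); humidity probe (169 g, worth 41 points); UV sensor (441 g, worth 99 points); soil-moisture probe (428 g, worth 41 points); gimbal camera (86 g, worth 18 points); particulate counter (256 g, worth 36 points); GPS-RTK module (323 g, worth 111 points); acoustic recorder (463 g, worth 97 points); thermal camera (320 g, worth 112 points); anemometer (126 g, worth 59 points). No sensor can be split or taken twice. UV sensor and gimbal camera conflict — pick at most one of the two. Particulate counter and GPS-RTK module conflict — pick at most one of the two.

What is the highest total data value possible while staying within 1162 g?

Best packing: multispectral imager + humidity probe + GPS-RTK module + thermal camera + anemometer — 1143 g, 433 total.

433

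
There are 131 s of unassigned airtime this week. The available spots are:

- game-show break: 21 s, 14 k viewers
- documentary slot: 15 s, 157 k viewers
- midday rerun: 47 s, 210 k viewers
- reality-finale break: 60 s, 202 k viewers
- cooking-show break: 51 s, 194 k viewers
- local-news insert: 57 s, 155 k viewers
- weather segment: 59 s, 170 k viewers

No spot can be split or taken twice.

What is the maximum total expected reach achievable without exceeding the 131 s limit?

569

A density-first pass picks documentary slot + midday rerun + cooking-show break — 561 at 113 s.
Replace cooking-show break with reality-finale break: the trade gains 8 net, giving 569 at 122 s.
Nothing else within 131 s beats 569.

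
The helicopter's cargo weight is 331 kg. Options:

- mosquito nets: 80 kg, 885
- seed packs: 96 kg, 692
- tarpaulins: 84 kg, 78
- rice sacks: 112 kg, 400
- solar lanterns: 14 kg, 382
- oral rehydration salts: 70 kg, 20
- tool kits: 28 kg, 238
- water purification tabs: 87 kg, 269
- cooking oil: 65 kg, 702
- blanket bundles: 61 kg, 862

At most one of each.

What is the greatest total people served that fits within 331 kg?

By people served per kg: solar lanterns 27.29, blanket bundles 14.13, mosquito nets 11.06 lead.
Filling by ratio: mosquito nets + solar lanterns + oral rehydration salts + tool kits + cooking oil + blanket bundles for 3089, with 13 kg left unused.
Replace oral rehydration salts and tool kits with seed packs: the trade gains 434 net, giving 3523 at 316 kg.

3523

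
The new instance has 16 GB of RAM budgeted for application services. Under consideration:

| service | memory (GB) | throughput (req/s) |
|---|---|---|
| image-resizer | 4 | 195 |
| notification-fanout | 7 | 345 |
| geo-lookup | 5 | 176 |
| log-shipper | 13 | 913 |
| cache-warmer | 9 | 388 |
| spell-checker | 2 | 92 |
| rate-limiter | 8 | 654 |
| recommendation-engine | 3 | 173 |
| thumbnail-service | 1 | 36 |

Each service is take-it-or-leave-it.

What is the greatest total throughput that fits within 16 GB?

Greedy by ratio would take image-resizer + rate-limiter + recommendation-engine + thumbnail-service: 16 GB used, total 1058.
Replace image-resizer and rate-limiter and thumbnail-service with log-shipper: the trade gains 28 net, giving 1086 at 16 GB.
Every other selection either busts 16 GB or fails to beat 1086.

1086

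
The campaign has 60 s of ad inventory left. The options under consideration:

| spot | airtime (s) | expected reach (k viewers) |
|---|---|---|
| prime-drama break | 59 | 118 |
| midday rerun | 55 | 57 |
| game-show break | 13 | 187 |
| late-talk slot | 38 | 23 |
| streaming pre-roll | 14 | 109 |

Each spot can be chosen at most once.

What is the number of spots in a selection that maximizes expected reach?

2

The maximum expected reach within 60 s is 296.
One optimal bundle: game-show break + streaming pre-roll (27 s).
Any selection reaching 296 contains exactly 2 spots.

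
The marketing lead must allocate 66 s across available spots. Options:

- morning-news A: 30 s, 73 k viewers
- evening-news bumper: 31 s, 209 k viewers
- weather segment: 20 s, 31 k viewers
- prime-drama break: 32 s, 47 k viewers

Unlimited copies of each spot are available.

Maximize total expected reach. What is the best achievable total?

Taking 2×evening-news bumper: 62 s used, 418 in expected reach.
Nothing else within 66 s beats 418.

418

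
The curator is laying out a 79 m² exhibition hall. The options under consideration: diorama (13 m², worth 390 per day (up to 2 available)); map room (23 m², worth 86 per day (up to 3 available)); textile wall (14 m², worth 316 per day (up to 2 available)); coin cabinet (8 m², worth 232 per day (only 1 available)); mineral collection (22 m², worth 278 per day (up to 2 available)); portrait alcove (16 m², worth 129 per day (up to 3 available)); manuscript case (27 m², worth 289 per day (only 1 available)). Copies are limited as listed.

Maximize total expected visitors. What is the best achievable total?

1773

The ratio ordering already packs tightly: 2×diorama + 2×textile wall + coin cabinet + portrait alcove, 78 m², 1773.
Nothing else within 79 m² beats 1773.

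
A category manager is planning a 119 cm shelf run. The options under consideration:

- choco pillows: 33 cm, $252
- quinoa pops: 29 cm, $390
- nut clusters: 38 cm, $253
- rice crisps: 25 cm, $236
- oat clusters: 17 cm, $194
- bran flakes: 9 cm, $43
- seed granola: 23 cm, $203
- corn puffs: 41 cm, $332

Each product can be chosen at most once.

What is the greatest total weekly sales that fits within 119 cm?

Taking the top-ratio products first gives quinoa pops + rice crisps + oat clusters + bran flakes + seed granola for 1066 (103 cm).
Replace rice crisps with corn puffs: the trade gains 96 net, giving 1162 at 119 cm.
Nothing else within 119 cm beats 1162.

1162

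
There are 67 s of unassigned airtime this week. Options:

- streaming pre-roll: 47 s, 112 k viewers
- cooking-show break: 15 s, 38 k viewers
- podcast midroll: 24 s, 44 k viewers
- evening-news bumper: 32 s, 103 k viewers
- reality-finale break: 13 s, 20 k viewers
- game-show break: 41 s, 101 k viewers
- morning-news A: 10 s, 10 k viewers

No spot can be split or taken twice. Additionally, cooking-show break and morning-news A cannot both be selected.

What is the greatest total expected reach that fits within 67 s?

161

Density check — evening-news bumper 3.22, cooking-show break 2.53, game-show break 2.46 are the best per s.
Cooking-show break + evening-news bumper + reality-finale break uses 60 of the 67 s and totals 161.
Nothing else feasible within 67 s beats 161.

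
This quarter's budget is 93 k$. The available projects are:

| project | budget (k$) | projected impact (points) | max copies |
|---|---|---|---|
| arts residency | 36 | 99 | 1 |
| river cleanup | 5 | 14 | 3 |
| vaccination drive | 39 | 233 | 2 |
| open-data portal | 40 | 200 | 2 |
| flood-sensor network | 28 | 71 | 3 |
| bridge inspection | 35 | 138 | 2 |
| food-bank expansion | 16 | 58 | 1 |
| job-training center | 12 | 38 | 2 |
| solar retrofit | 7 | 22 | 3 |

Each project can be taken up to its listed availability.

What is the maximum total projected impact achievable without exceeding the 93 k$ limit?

510

Filling by ratio: 2×vaccination drive + job-training center for 504, with 3 k$ left unused.
The 12 k$ tied up in job-training center is better spent on 2×solar retrofit — total rises to 510 (92 k$).
That's the maximum — no swap from here does better than 510.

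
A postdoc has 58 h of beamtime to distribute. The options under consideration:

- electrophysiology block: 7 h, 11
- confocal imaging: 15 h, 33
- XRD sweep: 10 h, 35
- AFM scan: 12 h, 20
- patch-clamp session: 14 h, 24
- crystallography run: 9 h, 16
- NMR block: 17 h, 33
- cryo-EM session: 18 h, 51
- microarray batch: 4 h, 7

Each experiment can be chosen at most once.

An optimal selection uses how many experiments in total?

The maximum expected citations within 58 h is 143.
confocal imaging + XRD sweep + patch-clamp session + cryo-EM session hits 143 at 57 h.
All optima have 4 experiments.

4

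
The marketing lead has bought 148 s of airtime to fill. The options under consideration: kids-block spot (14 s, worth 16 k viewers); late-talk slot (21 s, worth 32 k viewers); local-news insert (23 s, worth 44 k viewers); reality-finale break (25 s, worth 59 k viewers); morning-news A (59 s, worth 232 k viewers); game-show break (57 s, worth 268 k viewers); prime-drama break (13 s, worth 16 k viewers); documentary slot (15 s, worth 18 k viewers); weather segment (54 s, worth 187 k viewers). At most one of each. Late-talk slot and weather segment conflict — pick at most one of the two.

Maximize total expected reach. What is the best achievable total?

Density check — game-show break 4.70, morning-news A 3.93, weather segment 3.46, reality-finale break 2.36 are the best per s.
Reality-finale break + morning-news A + game-show break uses 141 of the 148 s and totals 559.
Runner-up local-news insert + morning-news A + game-show break tops out at 544.

559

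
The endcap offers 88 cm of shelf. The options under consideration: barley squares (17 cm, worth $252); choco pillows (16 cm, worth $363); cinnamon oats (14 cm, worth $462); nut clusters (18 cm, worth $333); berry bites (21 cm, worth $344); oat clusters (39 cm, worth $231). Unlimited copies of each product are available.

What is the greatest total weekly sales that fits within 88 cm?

The ratio ordering already packs tightly: 6×cinnamon oats, 84 cm, 2772.
That's the maximum — no swap from here does better than 2772.

2772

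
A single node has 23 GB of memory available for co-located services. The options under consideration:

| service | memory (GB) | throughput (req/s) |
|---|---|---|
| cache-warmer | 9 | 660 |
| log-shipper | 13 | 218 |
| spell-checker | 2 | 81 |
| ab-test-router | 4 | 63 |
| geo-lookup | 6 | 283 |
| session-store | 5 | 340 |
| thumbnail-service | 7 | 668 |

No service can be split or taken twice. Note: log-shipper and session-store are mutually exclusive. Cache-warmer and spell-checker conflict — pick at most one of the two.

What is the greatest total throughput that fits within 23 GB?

Taking cache-warmer + session-store + thumbnail-service: 21 GB used, 1668 in throughput.

1668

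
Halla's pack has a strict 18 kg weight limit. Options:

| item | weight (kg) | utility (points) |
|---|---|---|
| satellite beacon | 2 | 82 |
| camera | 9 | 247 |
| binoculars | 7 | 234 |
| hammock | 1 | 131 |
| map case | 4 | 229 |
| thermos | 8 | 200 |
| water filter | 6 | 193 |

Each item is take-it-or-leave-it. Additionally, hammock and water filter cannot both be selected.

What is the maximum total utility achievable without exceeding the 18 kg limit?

689

Density check — hammock 131.00, map case 57.25, satellite beacon 41.00 are the best per kg.
The ratio heuristic lands on satellite beacon + binoculars + hammock + map case (676) but leaves 4 kg idle.
The 7 kg tied up in binoculars is better spent on camera — total rises to 689 (16 kg).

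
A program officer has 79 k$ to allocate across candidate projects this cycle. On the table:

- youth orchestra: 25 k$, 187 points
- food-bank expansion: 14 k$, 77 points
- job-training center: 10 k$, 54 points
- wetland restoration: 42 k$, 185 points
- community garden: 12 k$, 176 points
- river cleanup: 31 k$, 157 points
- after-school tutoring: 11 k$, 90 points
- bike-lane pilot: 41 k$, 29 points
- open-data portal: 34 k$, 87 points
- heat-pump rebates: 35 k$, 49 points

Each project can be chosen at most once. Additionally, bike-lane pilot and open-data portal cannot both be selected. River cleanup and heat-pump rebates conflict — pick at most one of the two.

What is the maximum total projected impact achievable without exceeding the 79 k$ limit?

610

By projected impact per k$: community garden 14.67, after-school tutoring 8.18, youth orchestra 7.48, food-bank expansion 5.50 lead.
A density-first pass picks youth orchestra + food-bank expansion + job-training center + community garden + after-school tutoring — 584 at 72 k$.
Replace food-bank expansion and job-training center with river cleanup: the trade gains 26 net, giving 610 at 79 k$.
Nothing else feasible within 79 k$ beats 610.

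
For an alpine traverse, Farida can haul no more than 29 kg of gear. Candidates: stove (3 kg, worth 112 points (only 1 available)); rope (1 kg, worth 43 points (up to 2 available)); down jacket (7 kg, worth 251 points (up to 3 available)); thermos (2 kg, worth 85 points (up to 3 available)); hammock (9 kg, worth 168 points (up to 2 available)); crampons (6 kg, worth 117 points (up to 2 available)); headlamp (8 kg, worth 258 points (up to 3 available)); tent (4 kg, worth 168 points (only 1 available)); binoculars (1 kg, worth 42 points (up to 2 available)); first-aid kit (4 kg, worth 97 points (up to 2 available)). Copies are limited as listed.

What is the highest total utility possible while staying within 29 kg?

A density-first pass picks stove + 2×rope + down jacket + 3×thermos + tent + 2×binoculars + first-aid kit — 1053 at 28 kg.
Dropping 2×binoculars and first-aid kit frees 6 kg; slotting in down jacket (7 kg) lifts the total to 1123 at 29 kg.
Every other selection either busts 29 kg or exceeds an availability limit or fails to beat 1123.

1123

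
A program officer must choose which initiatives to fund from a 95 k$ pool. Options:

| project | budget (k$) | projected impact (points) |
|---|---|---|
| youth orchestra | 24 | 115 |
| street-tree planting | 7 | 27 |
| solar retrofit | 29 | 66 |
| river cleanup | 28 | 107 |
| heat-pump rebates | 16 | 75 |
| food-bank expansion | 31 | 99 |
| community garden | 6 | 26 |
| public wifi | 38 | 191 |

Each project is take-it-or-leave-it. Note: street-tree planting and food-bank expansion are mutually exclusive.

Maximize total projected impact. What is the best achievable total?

434

Youth orchestra + street-tree planting + heat-pump rebates + community garden + public wifi uses 91 of the 95 k$ and totals 434.
Next best is street-tree planting + river cleanup + heat-pump rebates + community garden + public wifi at 426 (95 k$) — short by 8.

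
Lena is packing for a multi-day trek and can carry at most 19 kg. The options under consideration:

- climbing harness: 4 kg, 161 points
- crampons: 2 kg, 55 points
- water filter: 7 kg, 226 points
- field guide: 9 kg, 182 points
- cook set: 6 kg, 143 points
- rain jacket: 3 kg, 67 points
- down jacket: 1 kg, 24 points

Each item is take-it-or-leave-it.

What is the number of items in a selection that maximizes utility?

4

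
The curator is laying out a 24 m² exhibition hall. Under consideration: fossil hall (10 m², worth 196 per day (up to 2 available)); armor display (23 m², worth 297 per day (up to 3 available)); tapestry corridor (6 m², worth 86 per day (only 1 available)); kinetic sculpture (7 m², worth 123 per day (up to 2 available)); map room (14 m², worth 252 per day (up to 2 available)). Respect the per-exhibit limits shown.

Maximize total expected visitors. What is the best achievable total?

Filling by ratio: 2×fossil hall for 392, with 4 m² left unused.
Replace fossil hall with map room: the trade gains 56 net, giving 448 at 24 m².
Every other selection either busts 24 m² or exceeds an availability limit or fails to beat 448.

448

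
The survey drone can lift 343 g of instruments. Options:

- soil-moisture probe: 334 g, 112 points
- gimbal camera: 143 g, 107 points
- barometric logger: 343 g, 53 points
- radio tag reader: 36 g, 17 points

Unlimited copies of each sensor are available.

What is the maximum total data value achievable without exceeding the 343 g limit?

Best packing: 2×gimbal camera + radio tag reader — 322 g, 231 total.
Every other selection either busts 343 g or fails to beat 231.

231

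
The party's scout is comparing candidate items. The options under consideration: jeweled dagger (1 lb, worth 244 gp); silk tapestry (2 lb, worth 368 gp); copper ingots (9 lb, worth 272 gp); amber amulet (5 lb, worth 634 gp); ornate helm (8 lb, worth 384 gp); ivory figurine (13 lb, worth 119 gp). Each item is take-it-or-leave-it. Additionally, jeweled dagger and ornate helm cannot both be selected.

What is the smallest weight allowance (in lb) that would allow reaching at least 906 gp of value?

7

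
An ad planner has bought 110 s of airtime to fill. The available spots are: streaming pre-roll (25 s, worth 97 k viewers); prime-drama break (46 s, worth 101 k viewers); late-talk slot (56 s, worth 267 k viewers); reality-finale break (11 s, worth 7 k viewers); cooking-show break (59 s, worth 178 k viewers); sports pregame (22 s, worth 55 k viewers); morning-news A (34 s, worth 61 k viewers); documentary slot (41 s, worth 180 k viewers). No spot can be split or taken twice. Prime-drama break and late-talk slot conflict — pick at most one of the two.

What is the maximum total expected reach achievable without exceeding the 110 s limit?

Density check — late-talk slot 4.77, documentary slot 4.39, streaming pre-roll 3.88 are the best per s.
The ratio ordering already packs tightly: late-talk slot + reality-finale break + documentary slot, 108 s, 454.

454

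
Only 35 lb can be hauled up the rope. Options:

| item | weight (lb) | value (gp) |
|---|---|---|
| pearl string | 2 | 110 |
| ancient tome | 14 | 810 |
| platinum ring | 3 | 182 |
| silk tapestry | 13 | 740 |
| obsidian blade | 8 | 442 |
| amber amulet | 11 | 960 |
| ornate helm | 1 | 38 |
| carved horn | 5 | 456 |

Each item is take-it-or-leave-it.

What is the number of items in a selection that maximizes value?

Optimal total is 2518.
One optimal bundle: pearl string + ancient tome + platinum ring + amber amulet + carved horn (35 lb).
Every optimal selection uses 5 items.

5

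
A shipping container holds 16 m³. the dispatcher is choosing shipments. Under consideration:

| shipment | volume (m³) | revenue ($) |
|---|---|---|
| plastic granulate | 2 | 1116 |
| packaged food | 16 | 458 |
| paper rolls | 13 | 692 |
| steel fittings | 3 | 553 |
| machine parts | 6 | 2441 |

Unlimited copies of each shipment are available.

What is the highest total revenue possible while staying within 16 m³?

8928

Best packing: 8×plastic granulate — 16 m³, 8928 total.
Nothing else within 16 m³ beats 8928.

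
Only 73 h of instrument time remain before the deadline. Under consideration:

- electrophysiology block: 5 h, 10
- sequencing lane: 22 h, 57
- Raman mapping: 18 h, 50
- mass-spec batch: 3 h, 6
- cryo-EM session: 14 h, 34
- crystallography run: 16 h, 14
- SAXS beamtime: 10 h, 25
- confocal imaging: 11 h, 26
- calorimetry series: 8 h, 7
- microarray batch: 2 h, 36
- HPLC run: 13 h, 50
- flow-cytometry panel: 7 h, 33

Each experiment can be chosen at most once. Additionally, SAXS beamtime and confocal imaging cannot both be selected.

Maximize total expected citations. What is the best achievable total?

252

Taking the top-ratio experiments first gives sequencing lane + Raman mapping + SAXS beamtime + microarray batch + HPLC run + flow-cytometry panel for 251 (72 h).
The 10 h tied up in SAXS beamtime is better spent on confocal imaging — total rises to 252 (73 h).
An exhaustive check of the 4096 subsets confirms 252.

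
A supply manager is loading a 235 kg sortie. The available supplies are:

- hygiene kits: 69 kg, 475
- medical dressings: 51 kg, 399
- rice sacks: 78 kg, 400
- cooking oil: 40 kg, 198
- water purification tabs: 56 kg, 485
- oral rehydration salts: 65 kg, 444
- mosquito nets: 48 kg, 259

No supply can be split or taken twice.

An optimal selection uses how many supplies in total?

4

The maximum people served within 235 kg is 1618.
hygiene kits + medical dressings + water purification tabs + mosquito nets hits 1618 at 224 kg.
All optima have 4 supplies.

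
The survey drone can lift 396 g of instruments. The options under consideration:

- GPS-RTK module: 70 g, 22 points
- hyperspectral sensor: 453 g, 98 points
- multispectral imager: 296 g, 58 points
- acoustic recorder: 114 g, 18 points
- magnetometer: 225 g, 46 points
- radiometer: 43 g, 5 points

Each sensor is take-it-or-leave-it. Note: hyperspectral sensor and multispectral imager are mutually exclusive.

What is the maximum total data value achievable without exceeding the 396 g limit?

80

Ranking by ratio (data value/g): GPS-RTK module 0.31, hyperspectral sensor 0.22, magnetometer 0.20.
Filling by ratio: GPS-RTK module + magnetometer + radiometer for 73, with 58 g left unused.
Dropping magnetometer and radiometer frees 268 g; slotting in multispectral imager (296 g) lifts the total to 80 at 366 g.
That's the maximum — no feasible swap from here does better than 80.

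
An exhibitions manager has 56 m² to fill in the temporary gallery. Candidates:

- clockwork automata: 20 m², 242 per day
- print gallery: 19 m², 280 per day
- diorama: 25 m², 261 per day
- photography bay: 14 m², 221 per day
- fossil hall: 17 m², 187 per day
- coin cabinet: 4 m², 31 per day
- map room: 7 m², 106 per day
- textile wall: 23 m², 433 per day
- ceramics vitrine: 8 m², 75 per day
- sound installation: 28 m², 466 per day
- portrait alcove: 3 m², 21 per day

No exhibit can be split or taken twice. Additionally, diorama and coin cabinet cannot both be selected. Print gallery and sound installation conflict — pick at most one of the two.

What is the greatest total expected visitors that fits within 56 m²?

934

Taking the top-ratio exhibits first gives coin cabinet + textile wall + sound installation for 930 (55 m²).
The 32 m² tied up in coin cabinet and sound installation is better spent on print gallery + photography bay — total rises to 934 (56 m²).
An exhaustive check of the 2048 subsets confirms 934.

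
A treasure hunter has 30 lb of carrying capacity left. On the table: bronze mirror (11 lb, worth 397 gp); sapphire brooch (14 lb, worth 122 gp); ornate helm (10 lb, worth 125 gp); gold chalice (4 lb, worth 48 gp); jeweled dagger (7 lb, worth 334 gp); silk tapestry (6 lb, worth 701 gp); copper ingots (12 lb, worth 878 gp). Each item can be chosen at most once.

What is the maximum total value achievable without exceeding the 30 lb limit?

The ratio heuristic lands on gold chalice + jeweled dagger + silk tapestry + copper ingots (1961) but leaves 1 lb idle.
Replace gold chalice and jeweled dagger with bronze mirror: the trade gains 15 net, giving 1976 at 29 lb.
An exhaustive check of the 128 subsets confirms 1976.

1976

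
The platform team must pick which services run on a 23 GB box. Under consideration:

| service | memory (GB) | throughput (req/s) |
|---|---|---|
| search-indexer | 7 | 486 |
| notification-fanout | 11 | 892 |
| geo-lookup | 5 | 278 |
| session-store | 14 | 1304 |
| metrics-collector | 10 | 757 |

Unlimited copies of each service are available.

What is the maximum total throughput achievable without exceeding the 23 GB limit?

1790

Best packing: search-indexer + session-store — 21 GB, 1790 total.
The spare 2 GB is too small for any remaining service, and no exchange beats 1790.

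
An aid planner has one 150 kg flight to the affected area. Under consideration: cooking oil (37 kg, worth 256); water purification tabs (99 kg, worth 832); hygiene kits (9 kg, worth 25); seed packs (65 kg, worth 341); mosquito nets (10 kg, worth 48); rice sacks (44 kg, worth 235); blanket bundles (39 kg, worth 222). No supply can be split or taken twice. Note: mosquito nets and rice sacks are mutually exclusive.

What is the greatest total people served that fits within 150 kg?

1136

Cooking oil + water purification tabs + mosquito nets uses 146 of the 150 kg and totals 1136.
The spare 4 kg is too small for any remaining supply, and no feasible exchange beats 1136.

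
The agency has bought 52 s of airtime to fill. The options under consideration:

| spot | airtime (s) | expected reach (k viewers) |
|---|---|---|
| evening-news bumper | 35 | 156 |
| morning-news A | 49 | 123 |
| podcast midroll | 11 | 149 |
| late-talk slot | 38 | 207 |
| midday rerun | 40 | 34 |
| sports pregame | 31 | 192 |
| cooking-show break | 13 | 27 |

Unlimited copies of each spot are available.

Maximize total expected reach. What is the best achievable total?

596

The ratio ordering already packs tightly: 4×podcast midroll, 44 s, 596.
Every other selection either busts 52 s or fails to beat 596.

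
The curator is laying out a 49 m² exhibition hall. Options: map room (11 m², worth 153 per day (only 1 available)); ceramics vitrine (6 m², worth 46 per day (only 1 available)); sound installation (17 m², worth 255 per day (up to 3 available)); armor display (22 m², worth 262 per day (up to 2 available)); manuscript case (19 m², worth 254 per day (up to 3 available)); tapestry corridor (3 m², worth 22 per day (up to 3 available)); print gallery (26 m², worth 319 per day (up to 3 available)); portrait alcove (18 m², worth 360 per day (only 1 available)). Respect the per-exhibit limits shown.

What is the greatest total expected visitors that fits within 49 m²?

790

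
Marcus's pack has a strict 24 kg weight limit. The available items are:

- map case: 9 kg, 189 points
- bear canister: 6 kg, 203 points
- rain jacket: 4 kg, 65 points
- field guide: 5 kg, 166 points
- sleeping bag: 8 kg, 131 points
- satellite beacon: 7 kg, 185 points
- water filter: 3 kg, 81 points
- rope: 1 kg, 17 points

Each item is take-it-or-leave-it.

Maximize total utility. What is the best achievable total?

Taking the top-ratio items first gives bear canister + field guide + satellite beacon + water filter + rope for 652 (22 kg).
The 7 kg tied up in satellite beacon is better spent on map case — total rises to 656 (24 kg).

656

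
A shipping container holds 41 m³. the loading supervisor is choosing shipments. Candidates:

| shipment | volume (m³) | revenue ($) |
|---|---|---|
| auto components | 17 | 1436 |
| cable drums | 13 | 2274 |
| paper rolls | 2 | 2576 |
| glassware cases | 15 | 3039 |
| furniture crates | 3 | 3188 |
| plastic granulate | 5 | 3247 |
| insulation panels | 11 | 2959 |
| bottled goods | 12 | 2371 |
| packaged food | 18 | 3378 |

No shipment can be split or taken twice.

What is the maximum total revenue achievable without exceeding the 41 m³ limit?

By revenue per m³: paper rolls 1288.00, furniture crates 1062.67, plastic granulate 649.40 lead.
The ratio heuristic lands on paper rolls + glassware cases + furniture crates + plastic granulate + insulation panels (15009) but leaves 5 m³ idle.
Dropping glassware cases frees 15 m³; slotting in packaged food (18 m³) lifts the total to 15348 at 39 m³.
Next best is paper rolls + glassware cases + furniture crates + plastic granulate + insulation panels at 15009 (36 m³) — short by 339.

15348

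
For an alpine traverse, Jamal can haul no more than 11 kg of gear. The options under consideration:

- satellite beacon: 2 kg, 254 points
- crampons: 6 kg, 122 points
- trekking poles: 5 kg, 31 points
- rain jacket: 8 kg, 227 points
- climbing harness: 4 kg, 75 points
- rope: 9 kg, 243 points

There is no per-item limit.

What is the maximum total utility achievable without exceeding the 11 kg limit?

1270

By utility per kg: satellite beacon 127.00, rain jacket 28.38, rope 27.00, crampons 20.33 lead.
Taking 5×satellite beacon: 10 kg used, 1270 in utility.
That's the maximum — no swap from here does better than 1270.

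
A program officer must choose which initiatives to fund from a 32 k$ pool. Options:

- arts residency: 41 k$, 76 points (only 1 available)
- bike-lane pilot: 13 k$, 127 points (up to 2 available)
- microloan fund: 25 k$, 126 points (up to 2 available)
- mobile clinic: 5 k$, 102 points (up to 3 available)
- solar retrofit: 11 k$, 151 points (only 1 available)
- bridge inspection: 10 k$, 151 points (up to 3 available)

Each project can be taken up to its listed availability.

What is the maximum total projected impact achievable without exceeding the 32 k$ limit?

506

Ranking by ratio (projected impact/k$): mobile clinic 20.40, bridge inspection 15.10, solar retrofit 13.73, bike-lane pilot 9.77.
The ratio heuristic lands on 3×mobile clinic + bridge inspection (457) but leaves 7 k$ idle.
Replace mobile clinic with bridge inspection: the trade gains 49 net, giving 506 at 30 k$.
The spare 2 k$ is too small for any remaining project, and no exchange beats 506.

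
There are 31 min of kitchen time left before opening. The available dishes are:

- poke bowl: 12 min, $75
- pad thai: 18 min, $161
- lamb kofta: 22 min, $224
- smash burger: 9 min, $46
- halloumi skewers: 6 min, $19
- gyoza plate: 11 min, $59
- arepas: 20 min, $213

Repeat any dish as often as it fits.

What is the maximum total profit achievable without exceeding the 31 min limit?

Best packing: gyoza plate + arepas — 31 min, 272 total.

272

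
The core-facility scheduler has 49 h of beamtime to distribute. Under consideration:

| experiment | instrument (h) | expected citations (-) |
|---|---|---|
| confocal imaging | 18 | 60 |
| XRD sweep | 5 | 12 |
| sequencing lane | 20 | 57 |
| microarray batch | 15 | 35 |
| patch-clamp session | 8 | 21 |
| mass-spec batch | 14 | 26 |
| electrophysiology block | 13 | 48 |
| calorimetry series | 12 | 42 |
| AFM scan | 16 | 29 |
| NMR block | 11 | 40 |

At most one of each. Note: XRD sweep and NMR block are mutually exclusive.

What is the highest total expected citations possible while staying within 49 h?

163

Best packing: confocal imaging + patch-clamp session + calorimetry series + NMR block — 49 h, 163 total.
Every other selection either busts 49 h or breaks a pairing rule or fails to beat 163.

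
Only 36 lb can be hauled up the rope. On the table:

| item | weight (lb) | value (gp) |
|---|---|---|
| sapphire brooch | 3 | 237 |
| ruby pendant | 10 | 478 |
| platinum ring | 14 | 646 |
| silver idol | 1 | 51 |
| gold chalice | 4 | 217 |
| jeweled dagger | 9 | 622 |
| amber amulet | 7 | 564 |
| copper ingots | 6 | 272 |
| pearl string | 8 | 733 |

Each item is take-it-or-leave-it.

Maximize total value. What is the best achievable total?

2479

A density-first pass picks sapphire brooch + silver idol + gold chalice + jeweled dagger + amber amulet + pearl string — 2424 at 32 lb.
The 4 lb tied up in gold chalice is better spent on copper ingots — total rises to 2479 (34 lb).
An exhaustive check of the 512 subsets confirms 2479.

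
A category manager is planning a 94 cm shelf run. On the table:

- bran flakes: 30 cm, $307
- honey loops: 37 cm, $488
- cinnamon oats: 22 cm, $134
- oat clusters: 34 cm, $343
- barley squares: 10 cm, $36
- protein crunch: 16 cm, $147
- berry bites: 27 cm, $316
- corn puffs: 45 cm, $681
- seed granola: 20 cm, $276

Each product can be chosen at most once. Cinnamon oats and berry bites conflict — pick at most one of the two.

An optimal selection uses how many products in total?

The maximum weekly sales within 94 cm is 1273.
One optimal bundle: berry bites + corn puffs + seed granola (92 cm).
Every optimal selection uses 3 products.

3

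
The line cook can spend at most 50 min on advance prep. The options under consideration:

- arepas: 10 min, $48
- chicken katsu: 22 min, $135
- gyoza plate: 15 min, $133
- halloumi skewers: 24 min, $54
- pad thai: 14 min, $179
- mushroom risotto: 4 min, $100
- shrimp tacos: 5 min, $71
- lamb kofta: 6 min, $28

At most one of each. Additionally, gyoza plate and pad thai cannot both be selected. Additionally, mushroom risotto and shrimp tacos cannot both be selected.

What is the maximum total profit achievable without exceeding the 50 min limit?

462

Density check — mushroom risotto 25.00, shrimp tacos 14.20, pad thai 12.79, gyoza plate 8.87 are the best per min.
Arepas + chicken katsu + pad thai + mushroom risotto uses 50 of the 50 min and totals 462.
The closest alternative, chicken katsu + pad thai + mushroom risotto + lamb kofta, reaches only 442.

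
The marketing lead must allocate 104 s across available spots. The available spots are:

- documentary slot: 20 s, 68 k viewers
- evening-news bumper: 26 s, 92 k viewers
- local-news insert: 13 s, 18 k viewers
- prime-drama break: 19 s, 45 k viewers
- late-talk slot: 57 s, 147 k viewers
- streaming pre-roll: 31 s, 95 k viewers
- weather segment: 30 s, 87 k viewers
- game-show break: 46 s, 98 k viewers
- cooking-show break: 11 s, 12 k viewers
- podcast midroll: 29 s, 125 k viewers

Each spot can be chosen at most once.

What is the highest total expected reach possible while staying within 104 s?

349

By expected reach per s: podcast midroll 4.31, evening-news bumper 3.54, documentary slot 3.40, streaming pre-roll 3.06 lead.
The ratio heuristic lands on documentary slot + evening-news bumper + prime-drama break + podcast midroll (330) but leaves 10 s idle.
The 20 s tied up in documentary slot is better spent on weather segment — total rises to 349 (104 s).
No other feasible combination exceeds 349.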